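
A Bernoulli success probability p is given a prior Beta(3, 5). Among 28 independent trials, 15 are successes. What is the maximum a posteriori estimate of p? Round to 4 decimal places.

Prior: Beta(3, 5).
Data: 15 successes in 28 trials. The binomial likelihood contributes p^15(1−p)^13, so the posterior is Beta(3+15, 5+13) = Beta(18, 18).
For Beta(a, b) with a, b > 1 the mode is (a−1)/(a+b−2) = 17/34 ≈ 0.5000.

p̂_MAP = 0.5000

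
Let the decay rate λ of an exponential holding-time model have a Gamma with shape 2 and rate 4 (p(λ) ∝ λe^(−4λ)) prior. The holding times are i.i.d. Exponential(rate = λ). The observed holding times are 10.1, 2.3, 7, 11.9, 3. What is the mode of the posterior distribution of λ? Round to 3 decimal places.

The Exponential(rate=λ) likelihood is ∝ λ^n e^(−λΣtᵢ). Here n = 5 and Σtᵢ = 10.1 + 2.3 + 7 + 11.9 + 3 = 34.3.
Posterior ∝ λe^(−4λ) · λ^5e^(−34.3λ) = λ^6e^(−38.3λ), i.e. Gamma(7, 38.3).
Mode = (a−1)/b = 6/38.3 ≈ 0.157.

λ̂_MAP = 0.157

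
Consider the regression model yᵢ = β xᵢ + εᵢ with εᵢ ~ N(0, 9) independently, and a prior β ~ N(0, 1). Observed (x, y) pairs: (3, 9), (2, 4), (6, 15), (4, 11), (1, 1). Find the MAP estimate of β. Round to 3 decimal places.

β̂_MAP = 2.267

log p(β | y) = −Σ(yᵢ − βxᵢ)²/(2·9) − β²/(2·1) + const.
Setting the derivative to zero: Σxᵢ(yᵢ − βxᵢ)/9 − β/1 = 0, so β = Σxᵢyᵢ / (Σxᵢ² + σ²/τ²).
Σxᵢyᵢ = 3·9 + 2·4 + 6·15 + 4·11 + 1·1 = 170; Σxᵢ² = 66; σ²/τ² = 9.
β̂_MAP = 170 / (66 + 9) = 170/75 ≈ 2.267.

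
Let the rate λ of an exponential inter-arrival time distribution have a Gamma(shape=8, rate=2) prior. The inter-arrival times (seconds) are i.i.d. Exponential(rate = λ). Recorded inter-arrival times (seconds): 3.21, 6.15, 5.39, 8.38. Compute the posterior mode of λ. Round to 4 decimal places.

λ̂_MAP = 0.4377

The Exponential(rate=λ) likelihood is ∝ λ^n e^(−λΣtᵢ). Here n = 4 and Σtᵢ = 3.21 + 6.15 + 5.39 + 8.38 = 23.13.
Posterior ∝ λ^7e^(−2λ) · λ^4e^(−23.13λ) = λ^11e^(−25.13λ), i.e. Gamma(12, 25.13).
Mode = (a−1)/b = 11/25.13 ≈ 0.4377.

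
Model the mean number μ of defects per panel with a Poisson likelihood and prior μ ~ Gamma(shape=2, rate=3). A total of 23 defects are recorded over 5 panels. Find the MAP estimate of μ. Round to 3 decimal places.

Σxᵢ = 23, n = 5.
Posterior ∝ μe^(−3μ) · μ^23e^(−5μ) = μ^24e^(−8μ), i.e. Gamma(shape=25, rate=8).
The mode of a Gamma(a, b) with a ≥ 1 (shape–rate) is (a−1)/b = 24/8 ≈ 3.000.

μ̂_MAP = 3.000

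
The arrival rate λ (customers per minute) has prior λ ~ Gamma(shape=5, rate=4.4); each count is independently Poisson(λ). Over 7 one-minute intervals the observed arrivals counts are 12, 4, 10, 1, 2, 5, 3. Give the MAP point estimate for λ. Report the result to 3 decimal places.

λ̂_MAP = 3.596

Σxᵢ = 12+4+10+1+2+5+3 = 37, with n = 7.
Posterior ∝ λ^4e^(−4.4λ) · λ^37e^(−7λ) = λ^41e^(−11.4λ), i.e. Gamma(shape=42, rate=11.4).
The mode of a Gamma(a, b) with a ≥ 1 (shape–rate) is (a−1)/b = 41/11.4 ≈ 3.596.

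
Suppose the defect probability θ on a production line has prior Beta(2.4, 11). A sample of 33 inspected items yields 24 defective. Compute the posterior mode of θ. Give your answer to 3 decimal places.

θ̂_MAP = 0.572

Prior: Beta(2.4, 11).
Data: 24 successes in 33 trials. The binomial likelihood contributes θ^24(1−θ)^9, so the posterior is Beta(2.4+24, 11+9) = Beta(26.4, 20).
For Beta(a, b) with a, b > 1 the mode is (a−1)/(a+b−2) = 25.4/44.4 ≈ 0.572.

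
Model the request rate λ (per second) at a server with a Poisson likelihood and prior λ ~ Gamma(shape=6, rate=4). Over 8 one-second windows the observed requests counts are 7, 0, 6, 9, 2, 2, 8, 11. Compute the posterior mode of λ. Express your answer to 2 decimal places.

λ̂_MAP = 4.17

Σxᵢ = 7+0+6+9+2+2+8+11 = 45, with n = 8.
Posterior ∝ λ^5e^(−4λ) · λ^45e^(−8λ) = λ^50e^(−12λ), i.e. Gamma(shape=51, rate=12).
The mode of a Gamma(a, b) with a ≥ 1 (shape–rate) is (a−1)/b = 50/12 ≈ 4.17.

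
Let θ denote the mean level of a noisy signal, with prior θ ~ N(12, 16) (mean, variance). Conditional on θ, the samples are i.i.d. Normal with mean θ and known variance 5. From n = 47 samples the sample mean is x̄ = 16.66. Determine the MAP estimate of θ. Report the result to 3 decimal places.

n = 47, x̄ = 16.66.
For a Normal prior and Normal likelihood with known variance, the posterior is Normal; its mode equals its mean, the precision-weighted average.
Prior precision 1/σ₀² = 1/16 = 0.0625; data precision n/σ² = 47/5 = 9.4.
θ̂ = (0.0625·12 + 9.4·16.66) / (0.0625 + 9.4) = 157.354/9.4625 = 314708/18925 ≈ 16.629.

θ̂_MAP = 16.629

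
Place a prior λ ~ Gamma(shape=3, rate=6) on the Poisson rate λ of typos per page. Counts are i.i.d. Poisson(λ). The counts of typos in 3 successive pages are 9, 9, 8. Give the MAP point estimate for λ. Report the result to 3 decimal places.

Σxᵢ = 9+9+8 = 26, with n = 3.
Posterior ∝ λ^2e^(−6λ) · λ^26e^(−3λ) = λ^28e^(−9λ), i.e. Gamma(shape=29, rate=9).
The mode of a Gamma(a, b) with a ≥ 1 (shape–rate) is (a−1)/b = 28/9 ≈ 3.111.

λ̂_MAP = 3.111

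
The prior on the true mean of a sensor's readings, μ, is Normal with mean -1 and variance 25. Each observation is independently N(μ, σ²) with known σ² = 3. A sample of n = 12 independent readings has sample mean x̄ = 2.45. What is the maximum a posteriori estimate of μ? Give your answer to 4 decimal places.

μ̂_MAP = 2.4158

n = 12, x̄ = 2.45.
For a Normal prior and Normal likelihood with known variance, the posterior is Normal; its mode equals its mean, the precision-weighted average.
Prior precision 1/σ₀² = 1/25 = 0.04; data precision n/σ² = 12/3 = 4.
μ̂ = (0.04·(-1) + 4·2.45) / (0.04 + 4) = 9.76/4.04 = 244/101 ≈ 2.4158.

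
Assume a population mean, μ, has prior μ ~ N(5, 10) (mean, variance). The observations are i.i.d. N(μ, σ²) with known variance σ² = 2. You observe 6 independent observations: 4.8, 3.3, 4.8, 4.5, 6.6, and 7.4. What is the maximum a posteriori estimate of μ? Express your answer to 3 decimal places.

n = 6; x̄ = (4.8 + 3.3 + 4.8 + 4.5 + 6.6 + 7.4)/6 = 31.4/6 = 157/30 ≈ 5.2333.
For a Normal prior and Normal likelihood with known variance, the posterior is Normal; its mode equals its mean, the precision-weighted average.
Prior precision 1/σ₀² = 1/10 = 0.1; data precision n/σ² = 6/2 = 3.
μ̂ = (0.1·5 + 3·(157/30)) / (0.1 + 3) = 16.2/3.1 = 162/31 ≈ 5.226.

μ̂_MAP = 5.226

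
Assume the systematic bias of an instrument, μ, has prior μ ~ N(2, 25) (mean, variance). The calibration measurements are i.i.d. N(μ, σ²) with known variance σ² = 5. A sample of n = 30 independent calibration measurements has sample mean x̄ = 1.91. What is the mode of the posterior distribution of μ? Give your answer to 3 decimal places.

μ̂_MAP = 1.911

n = 30, x̄ = 1.91.
For a Normal prior and Normal likelihood with known variance, the posterior is Normal; its mode equals its mean, the precision-weighted average.
Prior precision 1/σ₀² = 1/25 = 0.04; data precision n/σ² = 30/5 = 6.
μ̂ = (0.04·2 + 6·1.91) / (0.04 + 6) = 11.54/6.04 = 577/302 ≈ 1.911.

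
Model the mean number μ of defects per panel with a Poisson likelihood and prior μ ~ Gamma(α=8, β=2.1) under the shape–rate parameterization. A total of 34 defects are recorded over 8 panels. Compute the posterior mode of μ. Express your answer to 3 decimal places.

μ̂_MAP = 4.059

Σxᵢ = 34, n = 8.
Posterior ∝ μ^7e^(−2.1μ) · μ^34e^(−8μ) = μ^41e^(−10.1μ), i.e. Gamma(shape=42, rate=10.1).
The mode of a Gamma(a, b) with a ≥ 1 (shape–rate) is (a−1)/b = 41/10.1 ≈ 4.059.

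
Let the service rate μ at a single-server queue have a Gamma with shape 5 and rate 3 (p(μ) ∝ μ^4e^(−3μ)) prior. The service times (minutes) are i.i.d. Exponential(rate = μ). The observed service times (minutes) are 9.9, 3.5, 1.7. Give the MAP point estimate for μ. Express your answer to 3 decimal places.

μ̂_MAP = 0.387

The Exponential(rate=μ) likelihood is ∝ μ^n e^(−μΣtᵢ). Here n = 3 and Σtᵢ = 9.9 + 3.5 + 1.7 = 15.1.
Posterior ∝ μ^4e^(−3μ) · μ^3e^(−15.1μ) = μ^7e^(−18.1μ), i.e. Gamma(8, 18.1).
Mode = (a−1)/b = 7/18.1 ≈ 0.387.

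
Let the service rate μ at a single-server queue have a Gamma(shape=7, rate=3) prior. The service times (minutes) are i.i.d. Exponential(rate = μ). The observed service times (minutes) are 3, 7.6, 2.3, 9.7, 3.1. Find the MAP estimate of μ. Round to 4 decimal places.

μ̂_MAP = 0.3833

The Exponential(rate=μ) likelihood is ∝ μ^n e^(−μΣtᵢ). Here n = 5 and Σtᵢ = 3 + 7.6 + 2.3 + 9.7 + 3.1 = 25.7.
Posterior ∝ μ^6e^(−3μ) · μ^5e^(−25.7μ) = μ^11e^(−28.7μ), i.e. Gamma(12, 28.7).
Mode = (a−1)/b = 11/28.7 ≈ 0.3833.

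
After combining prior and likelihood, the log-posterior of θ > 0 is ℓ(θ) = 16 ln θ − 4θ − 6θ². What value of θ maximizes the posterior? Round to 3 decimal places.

θ̂_MAP = 1.000

ℓ'(θ) = 16/θ − 4 − 12θ. Setting this to zero and multiplying by θ: 12θ² + 4θ − 16 = 0.
θ = (−4 + √(4² + 4·12·16)) / (2·12) = (−4 + √784) / 24 = (−4 + 28)/24 = 1.
ℓ''(θ) = −16/θ² − 12 < 0, confirming a maximum.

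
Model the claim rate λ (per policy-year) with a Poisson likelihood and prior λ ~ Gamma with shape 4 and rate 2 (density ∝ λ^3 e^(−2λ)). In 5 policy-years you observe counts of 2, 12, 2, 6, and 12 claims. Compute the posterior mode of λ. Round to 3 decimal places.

Σxᵢ = 2+12+2+6+12 = 34, with n = 5.
Posterior ∝ λ^3e^(−2λ) · λ^34e^(−5λ) = λ^37e^(−7λ), i.e. Gamma(shape=38, rate=7).
The mode of a Gamma(a, b) with a ≥ 1 (shape–rate) is (a−1)/b = 37/7 ≈ 5.286.

λ̂_MAP = 5.286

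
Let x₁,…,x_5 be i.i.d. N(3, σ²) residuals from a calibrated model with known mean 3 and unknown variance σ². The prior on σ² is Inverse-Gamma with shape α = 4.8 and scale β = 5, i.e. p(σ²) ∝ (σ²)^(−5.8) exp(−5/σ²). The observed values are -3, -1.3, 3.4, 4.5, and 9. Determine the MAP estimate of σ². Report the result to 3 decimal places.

Sum of squared deviations about the known mean: SS = (-3−3)² + (-1.3−3)² + (3.4−3)² + (4.5−3)² + (9−3)² = 92.9.
The Normal likelihood contributes (σ²)^(−n/2) exp(−SS/(2σ²)), so the posterior is Inverse-Gamma(α + n/2, β + SS/2) = Inverse-Gamma(7.3, 51.45).
The mode of Inverse-Gamma(a, b) is b/(a+1) = 51.45/8.3 ≈ 6.199.

σ̂²_MAP = 6.199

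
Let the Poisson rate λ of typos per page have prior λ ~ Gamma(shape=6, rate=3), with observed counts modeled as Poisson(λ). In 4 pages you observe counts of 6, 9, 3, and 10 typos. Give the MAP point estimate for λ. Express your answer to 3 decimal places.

Σxᵢ = 6+9+3+10 = 28, with n = 4.
Posterior ∝ λ^5e^(−3λ) · λ^28e^(−4λ) = λ^33e^(−7λ), i.e. Gamma(shape=34, rate=7).
The mode of a Gamma(a, b) with a ≥ 1 (shape–rate) is (a−1)/b = 33/7 ≈ 4.714.

λ̂_MAP = 4.714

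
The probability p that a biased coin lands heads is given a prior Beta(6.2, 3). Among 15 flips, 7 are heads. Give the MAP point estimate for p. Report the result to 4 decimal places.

Prior: Beta(6.2, 3).
Data: 7 successes in 15 trials. The binomial likelihood contributes p^7(1−p)^8, so the posterior is Beta(6.2+7, 3+8) = Beta(13.2, 11).
For Beta(a, b) with a, b > 1 the mode is (a−1)/(a+b−2) = 12.2/22.2 ≈ 0.5495.

p̂_MAP = 0.5495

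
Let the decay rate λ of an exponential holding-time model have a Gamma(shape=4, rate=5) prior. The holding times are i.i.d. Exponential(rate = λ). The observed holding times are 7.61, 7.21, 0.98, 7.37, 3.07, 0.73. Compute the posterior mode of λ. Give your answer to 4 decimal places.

The Exponential(rate=λ) likelihood is ∝ λ^n e^(−λΣtᵢ). Here n = 6 and Σtᵢ = 7.61 + 7.21 + 0.98 + 7.37 + 3.07 + 0.73 = 26.97.
Posterior ∝ λ^3e^(−5λ) · λ^6e^(−26.97λ) = λ^9e^(−31.97λ), i.e. Gamma(10, 31.97).
Mode = (a−1)/b = 9/31.97 ≈ 0.2815.

λ̂_MAP = 0.2815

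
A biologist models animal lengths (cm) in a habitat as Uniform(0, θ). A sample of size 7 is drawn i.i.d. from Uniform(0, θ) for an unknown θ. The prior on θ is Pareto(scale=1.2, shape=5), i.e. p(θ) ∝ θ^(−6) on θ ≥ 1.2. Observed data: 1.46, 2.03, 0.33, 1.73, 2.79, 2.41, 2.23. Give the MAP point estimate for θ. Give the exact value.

The Uniform(0, θ) likelihood is θ^(−n) for θ ≥ max(xᵢ), zero otherwise. Here max(xᵢ) = 2.79.
Posterior ∝ θ^(−6) · θ^(−7) = θ^(−13) on θ ≥ max(1.2, 2.79) = 2.79.
This density is strictly decreasing in θ, so the posterior mode lies at the lower boundary of the support.

θ̂_MAP = 2.79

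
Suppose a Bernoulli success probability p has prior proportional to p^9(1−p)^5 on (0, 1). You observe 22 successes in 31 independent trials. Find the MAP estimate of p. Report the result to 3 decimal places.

The prior density ∝ p^9(1−p)^5 is the kernel of Beta(10, 6).
Data: 22 successes in 31 trials. The binomial likelihood contributes p^22(1−p)^9, so the posterior is Beta(10+22, 6+9) = Beta(32, 15).
For Beta(a, b) with a, b > 1 the mode is (a−1)/(a+b−2) = 31/45 ≈ 0.689.

p̂_MAP = 0.689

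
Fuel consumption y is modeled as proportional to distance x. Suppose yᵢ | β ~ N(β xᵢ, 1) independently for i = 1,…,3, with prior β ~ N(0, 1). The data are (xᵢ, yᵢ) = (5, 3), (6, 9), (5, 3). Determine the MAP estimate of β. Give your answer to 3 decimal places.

log p(β | y) = −Σ(yᵢ − βxᵢ)²/(2·1) − β²/(2·1) + const.
Setting the derivative to zero: Σxᵢ(yᵢ − βxᵢ)/1 − β/1 = 0, so β = Σxᵢyᵢ / (Σxᵢ² + σ²/τ²).
Σxᵢyᵢ = 5·3 + 6·9 + 5·3 = 84; Σxᵢ² = 86; σ²/τ² = 1.
β̂_MAP = 84 / (86 + 1) = 84/87 ≈ 0.966.

β̂_MAP = 0.966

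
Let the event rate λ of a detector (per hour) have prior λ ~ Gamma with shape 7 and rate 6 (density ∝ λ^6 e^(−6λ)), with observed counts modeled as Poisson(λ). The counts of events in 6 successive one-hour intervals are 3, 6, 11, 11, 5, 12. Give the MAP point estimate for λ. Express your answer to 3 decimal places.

λ̂_MAP = 4.500

Σxᵢ = 3+6+11+11+5+12 = 48, with n = 6.
Posterior ∝ λ^6e^(−6λ) · λ^48e^(−6λ) = λ^54e^(−12λ), i.e. Gamma(shape=55, rate=12).
The mode of a Gamma(a, b) with a ≥ 1 (shape–rate) is (a−1)/b = 54/12 ≈ 4.500.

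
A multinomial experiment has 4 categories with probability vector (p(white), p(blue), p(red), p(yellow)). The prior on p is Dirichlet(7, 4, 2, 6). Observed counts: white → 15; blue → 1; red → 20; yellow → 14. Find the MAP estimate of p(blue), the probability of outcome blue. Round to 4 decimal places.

MAP estimate of p(blue) = 0.0615

The posterior is Dirichlet(αᵢ + nᵢ) = Dirichlet(22, 5, 22, 20).
For a Dirichlet(a₁,…,a_K) with all aᵢ > 1, the mode has j-th component (aⱼ − 1)/(Σaᵢ − K).
Here Σaᵢ = 69 and K = 4, so p(blue) = (5 − 1)/(69 − 4) = 4/65 ≈ 0.0615.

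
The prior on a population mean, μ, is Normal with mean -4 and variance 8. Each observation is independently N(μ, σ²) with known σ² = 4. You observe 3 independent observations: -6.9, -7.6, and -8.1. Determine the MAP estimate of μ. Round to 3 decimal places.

μ̂_MAP = -7.029

n = 3; x̄ = ((-6.9) + (-7.6) + (-8.1))/3 = -22.6/3 = -113/15 ≈ -7.5333.
For a Normal prior and Normal likelihood with known variance, the posterior is Normal; its mode equals its mean, the precision-weighted average.
Prior precision 1/σ₀² = 1/8 = 0.125; data precision n/σ² = 3/4 = 0.75.
μ̂ = (0.125·(-4) + 0.75·(-113/15)) / (0.125 + 0.75) = (-6.15)/0.875 = -246/35 ≈ -7.029.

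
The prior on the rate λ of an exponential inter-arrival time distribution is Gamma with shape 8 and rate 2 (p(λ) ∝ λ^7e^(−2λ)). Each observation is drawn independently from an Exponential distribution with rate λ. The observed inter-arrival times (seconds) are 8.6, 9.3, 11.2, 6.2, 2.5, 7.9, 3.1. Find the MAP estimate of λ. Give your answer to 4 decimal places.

λ̂_MAP = 0.2756

The Exponential(rate=λ) likelihood is ∝ λ^n e^(−λΣtᵢ). Here n = 7 and Σtᵢ = 8.6 + 9.3 + 11.2 + 6.2 + 2.5 + 7.9 + 3.1 = 48.8.
Posterior ∝ λ^7e^(−2λ) · λ^7e^(−48.8λ) = λ^14e^(−50.8λ), i.e. Gamma(15, 50.8).
Mode = (a−1)/b = 14/50.8 ≈ 0.2756.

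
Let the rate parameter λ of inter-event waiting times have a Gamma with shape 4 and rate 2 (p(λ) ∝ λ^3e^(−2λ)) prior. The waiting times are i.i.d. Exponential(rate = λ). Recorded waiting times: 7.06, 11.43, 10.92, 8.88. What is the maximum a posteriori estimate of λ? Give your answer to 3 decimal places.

The Exponential(rate=λ) likelihood is ∝ λ^n e^(−λΣtᵢ). Here n = 4 and Σtᵢ = 7.06 + 11.43 + 10.92 + 8.88 = 38.29.
Posterior ∝ λ^3e^(−2λ) · λ^4e^(−38.29λ) = λ^7e^(−40.29λ), i.e. Gamma(8, 40.29).
Mode = (a−1)/b = 7/40.29 ≈ 0.174.

λ̂_MAP = 0.174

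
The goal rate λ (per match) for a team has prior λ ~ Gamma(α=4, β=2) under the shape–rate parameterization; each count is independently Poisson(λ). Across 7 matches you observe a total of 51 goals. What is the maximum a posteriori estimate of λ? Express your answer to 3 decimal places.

Σxᵢ = 51, n = 7.
Posterior ∝ λ^3e^(−2λ) · λ^51e^(−7λ) = λ^54e^(−9λ), i.e. Gamma(shape=55, rate=9).
The mode of a Gamma(a, b) with a ≥ 1 (shape–rate) is (a−1)/b = 54/9 ≈ 6.000.

λ̂_MAP = 6.000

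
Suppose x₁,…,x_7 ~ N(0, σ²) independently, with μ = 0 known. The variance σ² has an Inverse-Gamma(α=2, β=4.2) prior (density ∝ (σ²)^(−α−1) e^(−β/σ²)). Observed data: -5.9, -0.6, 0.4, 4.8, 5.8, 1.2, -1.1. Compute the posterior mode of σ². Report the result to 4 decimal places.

σ̂²_MAP = 7.9277

Sum of squared deviations about the known mean: SS = (-5.9−0)² + (-0.6−0)² + (0.4−0)² + (4.8−0)² + (5.8−0)² + (1.2−0)² + (-1.1−0)² = 94.66.
The Normal likelihood contributes (σ²)^(−n/2) exp(−SS/(2σ²)), so the posterior is Inverse-Gamma(α + n/2, β + SS/2) = Inverse-Gamma(5.5, 51.53).
The mode of Inverse-Gamma(a, b) is b/(a+1) = 51.53/6.5 ≈ 7.9277.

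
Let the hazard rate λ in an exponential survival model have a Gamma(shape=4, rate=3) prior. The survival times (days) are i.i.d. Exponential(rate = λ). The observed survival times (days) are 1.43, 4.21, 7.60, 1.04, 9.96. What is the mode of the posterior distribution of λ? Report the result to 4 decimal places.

λ̂_MAP = 0.2937

The Exponential(rate=λ) likelihood is ∝ λ^n e^(−λΣtᵢ). Here n = 5 and Σtᵢ = 1.43 + 4.21 + 7.60 + 1.04 + 9.96 = 24.24.
Posterior ∝ λ^3e^(−3λ) · λ^5e^(−24.24λ) = λ^8e^(−27.24λ), i.e. Gamma(9, 27.24).
Mode = (a−1)/b = 8/27.24 ≈ 0.2937.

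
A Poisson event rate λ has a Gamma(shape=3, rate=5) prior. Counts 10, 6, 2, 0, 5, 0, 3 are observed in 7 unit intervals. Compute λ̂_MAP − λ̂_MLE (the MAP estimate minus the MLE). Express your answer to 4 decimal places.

MAP − MLE = -1.3810

Σxᵢ = 26. Posterior is Gamma(29, 12); MAP = (29−1)/12 = 28/12 ≈ 2.33333.
MLE = x̄ = 26/7 ≈ 3.71429.
Difference = 28/12 − 26/7 = -29/21 ≈ -1.3810.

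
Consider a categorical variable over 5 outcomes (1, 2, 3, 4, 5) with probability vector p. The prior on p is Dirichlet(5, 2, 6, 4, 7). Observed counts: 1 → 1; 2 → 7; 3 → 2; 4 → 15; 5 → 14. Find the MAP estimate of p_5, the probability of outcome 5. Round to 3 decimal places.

The posterior is Dirichlet(αᵢ + nᵢ) = Dirichlet(6, 9, 8, 19, 21).
For a Dirichlet(a₁,…,a_K) with all aᵢ > 1, the mode has j-th component (aⱼ − 1)/(Σaᵢ − K).
Here Σaᵢ = 63 and K = 5, so p_5 = (21 − 1)/(63 − 5) = 20/58 ≈ 0.345.

MAP estimate: 0.345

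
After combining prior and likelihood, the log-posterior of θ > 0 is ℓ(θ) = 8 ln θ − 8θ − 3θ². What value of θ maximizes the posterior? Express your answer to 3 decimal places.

θ̂_MAP = 0.667

ℓ'(θ) = 8/θ − 8 − 6θ. Setting this to zero and multiplying by θ: 6θ² + 8θ − 8 = 0.
θ = (−8 + √(8² + 4·6·8)) / (2·6) = (−8 + √256) / 12 = (−8 + 16)/12 = 2/3.
ℓ''(θ) = −8/θ² − 6 < 0, confirming a maximum.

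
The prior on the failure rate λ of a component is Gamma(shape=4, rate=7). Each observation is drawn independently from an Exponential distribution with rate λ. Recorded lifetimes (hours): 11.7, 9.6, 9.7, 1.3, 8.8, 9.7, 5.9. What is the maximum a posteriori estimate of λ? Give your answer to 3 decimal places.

λ̂_MAP = 0.157

The Exponential(rate=λ) likelihood is ∝ λ^n e^(−λΣtᵢ). Here n = 7 and Σtᵢ = 11.7 + 9.6 + 9.7 + 1.3 + 8.8 + 9.7 + 5.9 = 56.7.
Posterior ∝ λ^3e^(−7λ) · λ^7e^(−56.7λ) = λ^10e^(−63.7λ), i.e. Gamma(11, 63.7).
Mode = (a−1)/b = 10/63.7 ≈ 0.157.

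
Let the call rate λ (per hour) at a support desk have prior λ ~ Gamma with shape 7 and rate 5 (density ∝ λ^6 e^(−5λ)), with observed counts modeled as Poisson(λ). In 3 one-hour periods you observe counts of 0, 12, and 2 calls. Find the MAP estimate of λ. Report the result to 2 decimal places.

λ̂_MAP = 2.50

Σxᵢ = 0+12+2 = 14, with n = 3.
Posterior ∝ λ^6e^(−5λ) · λ^14e^(−3λ) = λ^20e^(−8λ), i.e. Gamma(shape=21, rate=8).
The mode of a Gamma(a, b) with a ≥ 1 (shape–rate) is (a−1)/b = 20/8 ≈ 2.50.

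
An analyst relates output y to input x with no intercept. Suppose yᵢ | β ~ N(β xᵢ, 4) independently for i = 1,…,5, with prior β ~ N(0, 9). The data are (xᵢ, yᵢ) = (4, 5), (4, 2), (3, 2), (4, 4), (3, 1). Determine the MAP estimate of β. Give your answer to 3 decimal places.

log p(β | y) = −Σ(yᵢ − βxᵢ)²/(2·4) − β²/(2·9) + const.
Setting the derivative to zero: Σxᵢ(yᵢ − βxᵢ)/4 − β/9 = 0, so β = Σxᵢyᵢ / (Σxᵢ² + σ²/τ²).
Σxᵢyᵢ = 4·5 + 4·2 + 3·2 + 4·4 + 3·1 = 53; Σxᵢ² = 66; σ²/τ² = 4/9.
β̂_MAP = 53 / (66 + 4/9) = 53/(598/9) = 477/598 ≈ 0.798.

β̂_MAP = 0.798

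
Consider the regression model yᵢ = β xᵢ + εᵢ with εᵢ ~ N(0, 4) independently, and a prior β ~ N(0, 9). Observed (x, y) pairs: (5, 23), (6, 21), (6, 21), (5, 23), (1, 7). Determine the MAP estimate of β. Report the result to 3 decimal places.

β̂_MAP = 3.961

log p(β | y) = −Σ(yᵢ − βxᵢ)²/(2·4) − β²/(2·9) + const.
Setting the derivative to zero: Σxᵢ(yᵢ − βxᵢ)/4 − β/9 = 0, so β = Σxᵢyᵢ / (Σxᵢ² + σ²/τ²).
Σxᵢyᵢ = 5·23 + 6·21 + 6·21 + 5·23 + 1·7 = 489; Σxᵢ² = 123; σ²/τ² = 4/9.
β̂_MAP = 489 / (123 + 4/9) = 489/(1111/9) = 4401/1111 ≈ 3.961.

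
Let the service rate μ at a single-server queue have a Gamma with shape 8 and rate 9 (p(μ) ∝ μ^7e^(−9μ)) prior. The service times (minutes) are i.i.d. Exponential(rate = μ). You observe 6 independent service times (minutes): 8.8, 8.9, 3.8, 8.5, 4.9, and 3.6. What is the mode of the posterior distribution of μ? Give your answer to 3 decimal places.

μ̂_MAP = 0.274

The Exponential(rate=μ) likelihood is ∝ μ^n e^(−μΣtᵢ). Here n = 6 and Σtᵢ = 8.8 + 8.9 + 3.8 + 8.5 + 4.9 + 3.6 = 38.5.
Posterior ∝ μ^7e^(−9μ) · μ^6e^(−38.5μ) = μ^13e^(−47.5μ), i.e. Gamma(14, 47.5).
Mode = (a−1)/b = 13/47.5 ≈ 0.274.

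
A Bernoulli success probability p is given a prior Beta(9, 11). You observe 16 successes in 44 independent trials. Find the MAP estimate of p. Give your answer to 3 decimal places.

p̂_MAP = 0.387

Prior: Beta(9, 11).
Data: 16 successes in 44 trials. The binomial likelihood contributes p^16(1−p)^28, so the posterior is Beta(9+16, 11+28) = Beta(25, 39).
For Beta(a, b) with a, b > 1 the mode is (a−1)/(a+b−2) = 24/62 ≈ 0.387.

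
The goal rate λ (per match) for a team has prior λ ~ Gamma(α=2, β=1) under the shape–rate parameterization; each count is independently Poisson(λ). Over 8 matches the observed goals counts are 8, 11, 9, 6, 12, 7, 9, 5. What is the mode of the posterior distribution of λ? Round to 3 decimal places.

λ̂_MAP = 7.556

Σxᵢ = 8+11+9+6+12+7+9+5 = 67, with n = 8.
Posterior ∝ λe^(−1λ) · λ^67e^(−8λ) = λ^68e^(−9λ), i.e. Gamma(shape=69, rate=9).
The mode of a Gamma(a, b) with a ≥ 1 (shape–rate) is (a−1)/b = 68/9 ≈ 7.556.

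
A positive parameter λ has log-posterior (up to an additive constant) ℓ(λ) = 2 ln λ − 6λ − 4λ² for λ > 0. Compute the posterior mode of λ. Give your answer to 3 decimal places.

ℓ'(λ) = 2/λ − 6 − 8λ. Setting this to zero and multiplying by λ: 8λ² + 6λ − 2 = 0.
λ = (−6 + √(6² + 4·8·2)) / (2·8) = (−6 + √100) / 16 = (−6 + 10)/16 = 1/4.
ℓ''(λ) = −2/λ² − 8 < 0, confirming a maximum.

λ̂_MAP = 0.250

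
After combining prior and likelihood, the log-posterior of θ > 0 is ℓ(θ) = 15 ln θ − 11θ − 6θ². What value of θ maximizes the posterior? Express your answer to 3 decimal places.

ℓ'(θ) = 15/θ − 11 − 12θ. Setting this to zero and multiplying by θ: 12θ² + 11θ − 15 = 0.
θ = (−11 + √(11² + 4·12·15)) / (2·12) = (−11 + √841) / 24 = (−11 + 29)/24 = 3/4.
ℓ''(θ) = −15/θ² − 12 < 0, confirming a maximum.

θ̂_MAP = 0.750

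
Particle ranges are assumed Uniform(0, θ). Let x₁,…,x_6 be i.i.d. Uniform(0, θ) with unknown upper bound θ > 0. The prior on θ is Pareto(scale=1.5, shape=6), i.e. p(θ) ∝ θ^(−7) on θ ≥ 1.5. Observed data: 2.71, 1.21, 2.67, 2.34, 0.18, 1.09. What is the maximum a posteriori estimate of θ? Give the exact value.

θ̂_MAP = 2.71

The Uniform(0, θ) likelihood is θ^(−n) for θ ≥ max(xᵢ), zero otherwise. Here max(xᵢ) = 2.71.
Posterior ∝ θ^(−7) · θ^(−6) = θ^(−13) on θ ≥ max(1.5, 2.71) = 2.71.
This density is strictly decreasing in θ, so the posterior mode lies at the lower boundary of the support.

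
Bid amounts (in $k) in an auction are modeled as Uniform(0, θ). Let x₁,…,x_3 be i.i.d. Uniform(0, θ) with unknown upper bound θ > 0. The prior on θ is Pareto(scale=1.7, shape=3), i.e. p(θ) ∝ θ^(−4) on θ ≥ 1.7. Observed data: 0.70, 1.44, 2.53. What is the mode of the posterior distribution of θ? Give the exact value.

The Uniform(0, θ) likelihood is θ^(−n) for θ ≥ max(xᵢ), zero otherwise. Here max(xᵢ) = 2.53.
Posterior ∝ θ^(−4) · θ^(−3) = θ^(−7) on θ ≥ max(1.7, 2.53) = 2.53.
This density is strictly decreasing in θ, so the posterior mode lies at the lower boundary of the support.

θ̂_MAP = 2.53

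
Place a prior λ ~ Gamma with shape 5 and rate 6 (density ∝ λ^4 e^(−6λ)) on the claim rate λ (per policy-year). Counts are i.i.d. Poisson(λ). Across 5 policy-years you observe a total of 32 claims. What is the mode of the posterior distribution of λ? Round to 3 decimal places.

Σxᵢ = 32, n = 5.
Posterior ∝ λ^4e^(−6λ) · λ^32e^(−5λ) = λ^36e^(−11λ), i.e. Gamma(shape=37, rate=11).
The mode of a Gamma(a, b) with a ≥ 1 (shape–rate) is (a−1)/b = 36/11 ≈ 3.273.

λ̂_MAP = 3.273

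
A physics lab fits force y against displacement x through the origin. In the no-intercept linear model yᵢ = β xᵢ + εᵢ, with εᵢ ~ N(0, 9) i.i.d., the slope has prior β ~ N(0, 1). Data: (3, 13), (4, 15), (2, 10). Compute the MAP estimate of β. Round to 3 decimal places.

β̂_MAP = 3.132

log p(β | y) = −Σ(yᵢ − βxᵢ)²/(2·9) − β²/(2·1) + const.
Setting the derivative to zero: Σxᵢ(yᵢ − βxᵢ)/9 − β/1 = 0, so β = Σxᵢyᵢ / (Σxᵢ² + σ²/τ²).
Σxᵢyᵢ = 3·13 + 4·15 + 2·10 = 119; Σxᵢ² = 29; σ²/τ² = 9.
β̂_MAP = 119 / (29 + 9) = 119/38 ≈ 3.132.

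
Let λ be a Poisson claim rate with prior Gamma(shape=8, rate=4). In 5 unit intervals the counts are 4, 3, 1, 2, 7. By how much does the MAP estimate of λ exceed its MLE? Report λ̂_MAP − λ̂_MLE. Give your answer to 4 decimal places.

Σxᵢ = 17. Posterior is Gamma(25, 9); MAP = (25−1)/9 = 24/9 ≈ 2.66667.
MLE = x̄ = 17/5 ≈ 3.40000.
Difference = 24/9 − 17/5 = -11/15 ≈ -0.7333.

MAP − MLE = -0.7333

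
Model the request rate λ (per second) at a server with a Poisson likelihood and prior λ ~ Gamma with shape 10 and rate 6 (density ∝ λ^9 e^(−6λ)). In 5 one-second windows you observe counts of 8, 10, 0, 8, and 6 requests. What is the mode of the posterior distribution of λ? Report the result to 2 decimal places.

λ̂_MAP = 3.73

Σxᵢ = 8+10+0+8+6 = 32, with n = 5.
Posterior ∝ λ^9e^(−6λ) · λ^32e^(−5λ) = λ^41e^(−11λ), i.e. Gamma(shape=42, rate=11).
The mode of a Gamma(a, b) with a ≥ 1 (shape–rate) is (a−1)/b = 41/11 ≈ 3.73.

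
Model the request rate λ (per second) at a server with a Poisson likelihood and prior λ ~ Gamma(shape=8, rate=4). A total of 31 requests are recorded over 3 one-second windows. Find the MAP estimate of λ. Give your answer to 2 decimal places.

Σxᵢ = 31, n = 3.
Posterior ∝ λ^7e^(−4λ) · λ^31e^(−3λ) = λ^38e^(−7λ), i.e. Gamma(shape=39, rate=7).
The mode of a Gamma(a, b) with a ≥ 1 (shape–rate) is (a−1)/b = 38/7 ≈ 5.43.

λ̂_MAP = 5.43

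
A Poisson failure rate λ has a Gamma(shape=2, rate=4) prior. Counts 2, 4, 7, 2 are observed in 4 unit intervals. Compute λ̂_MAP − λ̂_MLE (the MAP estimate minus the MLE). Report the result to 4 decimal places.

Σxᵢ = 15. Posterior is Gamma(17, 8); MAP = (17−1)/8 = 16/8 ≈ 2.00000.
MLE = x̄ = 15/4 ≈ 3.75000.
Difference = 16/8 − 15/4 = -7/4 ≈ -1.7500.

MAP − MLE = -1.7500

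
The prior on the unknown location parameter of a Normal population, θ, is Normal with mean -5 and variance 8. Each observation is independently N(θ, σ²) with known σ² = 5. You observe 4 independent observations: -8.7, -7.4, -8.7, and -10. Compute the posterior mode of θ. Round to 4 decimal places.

n = 4; x̄ = ((-8.7) + (-7.4) + (-8.7) + (-10))/4 = -34.8/4 = -8.7.
For a Normal prior and Normal likelihood with known variance, the posterior is Normal; its mode equals its mean, the precision-weighted average.
Prior precision 1/σ₀² = 1/8 = 0.125; data precision n/σ² = 4/5 = 0.8.
θ̂ = (0.125·(-5) + 0.8·(-8.7)) / (0.125 + 0.8) = (-7.585)/0.925 = -8.2000.

θ̂_MAP = -8.2000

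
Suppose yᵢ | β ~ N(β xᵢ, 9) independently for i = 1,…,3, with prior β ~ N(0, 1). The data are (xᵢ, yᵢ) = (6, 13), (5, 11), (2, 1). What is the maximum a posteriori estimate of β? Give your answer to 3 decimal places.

β̂_MAP = 1.824

log p(β | y) = −Σ(yᵢ − βxᵢ)²/(2·9) − β²/(2·1) + const.
Setting the derivative to zero: Σxᵢ(yᵢ − βxᵢ)/9 − β/1 = 0, so β = Σxᵢyᵢ / (Σxᵢ² + σ²/τ²).
Σxᵢyᵢ = 6·13 + 5·11 + 2·1 = 135; Σxᵢ² = 65; σ²/τ² = 9.
β̂_MAP = 135 / (65 + 9) = 135/74 ≈ 1.824.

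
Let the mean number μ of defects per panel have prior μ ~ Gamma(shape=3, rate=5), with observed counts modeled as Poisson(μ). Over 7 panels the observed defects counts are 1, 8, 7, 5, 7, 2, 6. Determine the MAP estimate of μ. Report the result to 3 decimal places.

μ̂_MAP = 3.167

Σxᵢ = 1+8+7+5+7+2+6 = 36, with n = 7.
Posterior ∝ μ^2e^(−5μ) · μ^36e^(−7μ) = μ^38e^(−12μ), i.e. Gamma(shape=39, rate=12).
The mode of a Gamma(a, b) with a ≥ 1 (shape–rate) is (a−1)/b = 38/12 ≈ 3.167.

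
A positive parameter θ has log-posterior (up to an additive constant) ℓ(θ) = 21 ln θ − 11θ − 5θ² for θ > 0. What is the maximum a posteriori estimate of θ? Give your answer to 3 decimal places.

ℓ'(θ) = 21/θ − 11 − 10θ. Setting this to zero and multiplying by θ: 10θ² + 11θ − 21 = 0.
θ = (−11 + √(11² + 4·10·21)) / (2·10) = (−11 + √961) / 20 = (−11 + 31)/20 = 1.
ℓ''(θ) = −21/θ² − 10 < 0, confirming a maximum.

θ̂_MAP = 1.000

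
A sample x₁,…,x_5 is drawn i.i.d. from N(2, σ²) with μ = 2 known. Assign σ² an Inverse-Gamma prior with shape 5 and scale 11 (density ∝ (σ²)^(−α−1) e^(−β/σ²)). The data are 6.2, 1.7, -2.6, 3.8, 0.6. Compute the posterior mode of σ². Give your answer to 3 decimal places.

Sum of squared deviations about the known mean: SS = (6.2−2)² + (1.7−2)² + (-2.6−2)² + (3.8−2)² + (0.6−2)² = 44.09.
The Normal likelihood contributes (σ²)^(−n/2) exp(−SS/(2σ²)), so the posterior is Inverse-Gamma(α + n/2, β + SS/2) = Inverse-Gamma(7.5, 33.045).
The mode of Inverse-Gamma(a, b) is b/(a+1) = 33.045/8.5 ≈ 3.888.

σ̂²_MAP = 3.888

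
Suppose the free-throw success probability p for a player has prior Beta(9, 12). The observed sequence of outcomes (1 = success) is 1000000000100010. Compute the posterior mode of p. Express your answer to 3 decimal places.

p̂_MAP = 0.314

Prior: Beta(9, 12).
Data: 3 successes in 16 trials (from the sequence). The binomial likelihood contributes p^3(1−p)^13, so the posterior is Beta(9+3, 12+13) = Beta(12, 25).
For Beta(a, b) with a, b > 1 the mode is (a−1)/(a+b−2) = 11/35 ≈ 0.314.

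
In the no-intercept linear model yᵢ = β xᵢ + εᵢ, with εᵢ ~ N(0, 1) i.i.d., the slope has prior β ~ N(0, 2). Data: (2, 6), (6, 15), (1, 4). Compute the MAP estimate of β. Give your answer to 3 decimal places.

β̂_MAP = 2.554

log p(β | y) = −Σ(yᵢ − βxᵢ)²/(2·1) − β²/(2·2) + const.
Setting the derivative to zero: Σxᵢ(yᵢ − βxᵢ)/1 − β/2 = 0, so β = Σxᵢyᵢ / (Σxᵢ² + σ²/τ²).
Σxᵢyᵢ = 2·6 + 6·15 + 1·4 = 106; Σxᵢ² = 41; σ²/τ² = 0.5.
β̂_MAP = 106 / (41 + 0.5) = 106/41.5 ≈ 2.554.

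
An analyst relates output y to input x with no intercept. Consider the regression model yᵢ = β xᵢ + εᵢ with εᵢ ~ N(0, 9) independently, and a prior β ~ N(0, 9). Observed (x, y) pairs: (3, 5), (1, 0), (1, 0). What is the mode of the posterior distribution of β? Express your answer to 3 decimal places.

β̂_MAP = 1.250

log p(β | y) = −Σ(yᵢ − βxᵢ)²/(2·9) − β²/(2·9) + const.
Setting the derivative to zero: Σxᵢ(yᵢ − βxᵢ)/9 − β/9 = 0, so β = Σxᵢyᵢ / (Σxᵢ² + σ²/τ²).
Σxᵢyᵢ = 3·5 + 1·0 + 1·0 = 15; Σxᵢ² = 11; σ²/τ² = 1.
β̂_MAP = 15 / (11 + 1) = 15/12 ≈ 1.250.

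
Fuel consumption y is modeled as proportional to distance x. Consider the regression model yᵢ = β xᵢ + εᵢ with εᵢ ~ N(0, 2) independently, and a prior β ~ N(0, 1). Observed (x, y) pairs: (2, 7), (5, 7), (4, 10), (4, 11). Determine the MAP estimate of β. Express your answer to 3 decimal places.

β̂_MAP = 2.111

log p(β | y) = −Σ(yᵢ − βxᵢ)²/(2·2) − β²/(2·1) + const.
Setting the derivative to zero: Σxᵢ(yᵢ − βxᵢ)/2 − β/1 = 0, so β = Σxᵢyᵢ / (Σxᵢ² + σ²/τ²).
Σxᵢyᵢ = 2·7 + 5·7 + 4·10 + 4·11 = 133; Σxᵢ² = 61; σ²/τ² = 2.
β̂_MAP = 133 / (61 + 2) = 133/63 ≈ 2.111.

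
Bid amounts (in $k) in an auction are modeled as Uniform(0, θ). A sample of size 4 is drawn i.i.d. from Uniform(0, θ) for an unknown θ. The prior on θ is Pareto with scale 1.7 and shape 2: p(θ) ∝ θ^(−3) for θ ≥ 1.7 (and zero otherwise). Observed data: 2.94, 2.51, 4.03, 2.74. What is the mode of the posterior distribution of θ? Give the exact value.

The Uniform(0, θ) likelihood is θ^(−n) for θ ≥ max(xᵢ), zero otherwise. Here max(xᵢ) = 4.03.
Posterior ∝ θ^(−3) · θ^(−4) = θ^(−7) on θ ≥ max(1.7, 4.03) = 4.03.
This density is strictly decreasing in θ, so the posterior mode lies at the lower boundary of the support.

θ̂_MAP = 4.03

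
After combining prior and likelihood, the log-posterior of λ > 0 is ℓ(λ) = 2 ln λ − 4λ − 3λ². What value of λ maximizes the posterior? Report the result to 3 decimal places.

λ̂_MAP = 0.333

ℓ'(λ) = 2/λ − 4 − 6λ. Setting this to zero and multiplying by λ: 6λ² + 4λ − 2 = 0.
λ = (−4 + √(4² + 4·6·2)) / (2·6) = (−4 + √64) / 12 = (−4 + 8)/12 = 1/3.
ℓ''(λ) = −2/λ² − 6 < 0, confirming a maximum.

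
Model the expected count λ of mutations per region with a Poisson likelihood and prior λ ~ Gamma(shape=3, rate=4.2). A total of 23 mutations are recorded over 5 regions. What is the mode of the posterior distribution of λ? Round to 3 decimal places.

λ̂_MAP = 2.717

Σxᵢ = 23, n = 5.
Posterior ∝ λ^2e^(−4.2λ) · λ^23e^(−5λ) = λ^25e^(−9.2λ), i.e. Gamma(shape=26, rate=9.2).
The mode of a Gamma(a, b) with a ≥ 1 (shape–rate) is (a−1)/b = 25/9.2 ≈ 2.717.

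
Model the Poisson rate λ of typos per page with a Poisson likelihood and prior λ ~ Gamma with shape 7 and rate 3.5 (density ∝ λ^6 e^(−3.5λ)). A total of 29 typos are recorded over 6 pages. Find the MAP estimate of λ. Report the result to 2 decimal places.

Σxᵢ = 29, n = 6.
Posterior ∝ λ^6e^(−3.5λ) · λ^29e^(−6λ) = λ^35e^(−9.5λ), i.e. Gamma(shape=36, rate=9.5).
The mode of a Gamma(a, b) with a ≥ 1 (shape–rate) is (a−1)/b = 35/9.5 ≈ 3.68.

λ̂_MAP = 3.68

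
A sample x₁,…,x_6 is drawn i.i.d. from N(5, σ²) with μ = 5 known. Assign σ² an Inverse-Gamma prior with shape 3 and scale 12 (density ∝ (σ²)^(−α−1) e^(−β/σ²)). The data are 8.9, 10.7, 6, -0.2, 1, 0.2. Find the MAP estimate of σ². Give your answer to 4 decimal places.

σ̂²_MAP = 9.9129

Sum of squared deviations about the known mean: SS = (8.9−5)² + (10.7−5)² + (6−5)² + (-0.2−5)² + (1−5)² + (0.2−5)² = 114.78.
The Normal likelihood contributes (σ²)^(−n/2) exp(−SS/(2σ²)), so the posterior is Inverse-Gamma(α + n/2, β + SS/2) = Inverse-Gamma(6, 69.39).
The mode of Inverse-Gamma(a, b) is b/(a+1) = 69.39/7 ≈ 9.9129.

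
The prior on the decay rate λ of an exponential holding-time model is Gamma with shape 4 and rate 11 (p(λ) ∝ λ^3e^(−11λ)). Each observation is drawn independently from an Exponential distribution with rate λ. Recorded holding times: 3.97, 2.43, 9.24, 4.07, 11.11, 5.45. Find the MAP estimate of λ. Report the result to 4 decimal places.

λ̂_MAP = 0.1904

The Exponential(rate=λ) likelihood is ∝ λ^n e^(−λΣtᵢ). Here n = 6 and Σtᵢ = 3.97 + 2.43 + 9.24 + 4.07 + 11.11 + 5.45 = 36.27.
Posterior ∝ λ^3e^(−11λ) · λ^6e^(−36.27λ) = λ^9e^(−47.27λ), i.e. Gamma(10, 47.27).
Mode = (a−1)/b = 9/47.27 ≈ 0.1904.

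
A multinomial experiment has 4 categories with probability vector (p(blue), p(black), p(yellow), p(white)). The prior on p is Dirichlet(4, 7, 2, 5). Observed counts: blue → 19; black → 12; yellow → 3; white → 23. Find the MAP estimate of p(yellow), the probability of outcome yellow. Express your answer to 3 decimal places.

MAP estimate of p(yellow) = 0.056

The posterior is Dirichlet(αᵢ + nᵢ) = Dirichlet(23, 19, 5, 28).
For a Dirichlet(a₁,…,a_K) with all aᵢ > 1, the mode has j-th component (aⱼ − 1)/(Σaᵢ − K).
Here Σaᵢ = 75 and K = 4, so p(yellow) = (5 − 1)/(75 − 4) = 4/71 ≈ 0.056.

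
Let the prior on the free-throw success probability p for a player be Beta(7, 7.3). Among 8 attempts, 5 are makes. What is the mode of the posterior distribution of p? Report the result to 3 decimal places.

p̂_MAP = 0.542

Prior: Beta(7, 7.3).
Data: 5 successes in 8 trials. The binomial likelihood contributes p^5(1−p)^3, so the posterior is Beta(7+5, 7.3+3) = Beta(12, 10.3).
For Beta(a, b) with a, b > 1 the mode is (a−1)/(a+b−2) = 11/20.3 ≈ 0.542.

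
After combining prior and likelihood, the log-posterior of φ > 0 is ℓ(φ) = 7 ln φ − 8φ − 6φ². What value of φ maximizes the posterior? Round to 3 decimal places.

φ̂_MAP = 0.500

ℓ'(φ) = 7/φ − 8 − 12φ. Setting this to zero and multiplying by φ: 12φ² + 8φ − 7 = 0.
φ = (−8 + √(8² + 4·12·7)) / (2·12) = (−8 + √400) / 24 = (−8 + 20)/24 = 1/2.
ℓ''(φ) = −7/φ² − 12 < 0, confirming a maximum.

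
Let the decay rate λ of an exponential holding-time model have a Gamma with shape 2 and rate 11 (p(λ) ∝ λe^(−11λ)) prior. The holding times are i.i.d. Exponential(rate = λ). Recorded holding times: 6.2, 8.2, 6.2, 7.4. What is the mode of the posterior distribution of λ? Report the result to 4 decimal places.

The Exponential(rate=λ) likelihood is ∝ λ^n e^(−λΣtᵢ). Here n = 4 and Σtᵢ = 6.2 + 8.2 + 6.2 + 7.4 = 28.
Posterior ∝ λe^(−11λ) · λ^4e^(−28λ) = λ^5e^(−39λ), i.e. Gamma(6, 39).
Mode = (a−1)/b = 5/39 ≈ 0.1282.

λ̂_MAP = 0.1282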